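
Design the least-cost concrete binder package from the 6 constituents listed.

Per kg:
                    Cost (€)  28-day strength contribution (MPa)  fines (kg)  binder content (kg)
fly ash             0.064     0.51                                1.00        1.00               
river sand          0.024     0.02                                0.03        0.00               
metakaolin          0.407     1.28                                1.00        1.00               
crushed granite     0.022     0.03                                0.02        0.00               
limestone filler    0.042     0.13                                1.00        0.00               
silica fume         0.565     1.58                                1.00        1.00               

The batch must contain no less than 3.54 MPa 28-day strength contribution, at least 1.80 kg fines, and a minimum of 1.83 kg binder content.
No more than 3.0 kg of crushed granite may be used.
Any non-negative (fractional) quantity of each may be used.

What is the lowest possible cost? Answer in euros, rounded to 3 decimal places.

€0.444

Let x1 = kg of fly ash, x2 = kg of river sand, x3 = kg of metakaolin, x4 = kg of crushed granite, x5 = kg of limestone filler, x6 = kg of silica fume.
min 0.064x1 + 0.024x2 + 0.407x3 + 0.022x4 + 0.042x5 + 0.565x6 subject to:
  0.51x1 + 0.02x2 + 1.28x3 + 0.03x4 + 0.13x5 + 1.58x6 ≥ 3.54   (28-day strength contribution)
  1x1 + 0.03x2 + 1x3 + 0.02x4 + 1x5 + 1x6 ≥ 1.8   (fines)
  1x1 + 1x3 + 1x6 ≥ 1.83   (binder content)
  x4 ≤ 3
  x1, x2, x3, x4, x5, x6 ≥ 0.
The minimum-cost mix takes nothing from river sand, metakaolin, crushed granite, limestone filler, silica fume — only fly ash. The 28-day strength contribution requirement is met with equality.
So fly ash = 6.941 kg.
Objective = 0.064·6.941 = 0.44422.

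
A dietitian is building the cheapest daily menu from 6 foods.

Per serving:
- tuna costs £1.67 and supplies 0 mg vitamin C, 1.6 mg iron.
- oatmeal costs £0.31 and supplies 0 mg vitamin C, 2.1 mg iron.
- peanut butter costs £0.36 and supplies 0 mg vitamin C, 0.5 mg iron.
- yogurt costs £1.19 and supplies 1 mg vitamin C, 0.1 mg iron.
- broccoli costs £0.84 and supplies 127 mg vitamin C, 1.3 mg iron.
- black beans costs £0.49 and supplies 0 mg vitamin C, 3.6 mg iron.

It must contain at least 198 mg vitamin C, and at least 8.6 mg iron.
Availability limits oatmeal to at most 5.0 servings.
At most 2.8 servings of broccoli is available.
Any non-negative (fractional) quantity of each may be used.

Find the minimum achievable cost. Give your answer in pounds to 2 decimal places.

This is a linear program. Let x1 = servings of tuna, x2 = servings of oatmeal, x3 = servings of peanut butter, x4 = servings of yogurt, x5 = servings of broccoli, x6 = servings of black beans.
Minimize 1.67x1 + 0.31x2 + 0.36x3 + 1.19x4 + 0.84x5 + 0.49x6 with:
  1x4 + 127x5 ≥ 198   (vitamin C)
  1.6x1 + 2.1x2 + 0.5x3 + 0.1x4 + 1.3x5 + 3.6x6 ≥ 8.6   (iron)
  x2 ≤ 5
  x5 ≤ 2.8
  x1, x2, x3, x4, x5, x6 ≥ 0.
The cheapest feasible vertex uses only broccoli, black beans; tuna, oatmeal, peanut butter, yogurt are not used. There the vitamin C and iron constraints are tight.
So broccoli = 1.559 servings, black beans = 1.826 servings.
Cost = 0.84·1.559 + 0.49·1.826 = 2.2043.

£2.20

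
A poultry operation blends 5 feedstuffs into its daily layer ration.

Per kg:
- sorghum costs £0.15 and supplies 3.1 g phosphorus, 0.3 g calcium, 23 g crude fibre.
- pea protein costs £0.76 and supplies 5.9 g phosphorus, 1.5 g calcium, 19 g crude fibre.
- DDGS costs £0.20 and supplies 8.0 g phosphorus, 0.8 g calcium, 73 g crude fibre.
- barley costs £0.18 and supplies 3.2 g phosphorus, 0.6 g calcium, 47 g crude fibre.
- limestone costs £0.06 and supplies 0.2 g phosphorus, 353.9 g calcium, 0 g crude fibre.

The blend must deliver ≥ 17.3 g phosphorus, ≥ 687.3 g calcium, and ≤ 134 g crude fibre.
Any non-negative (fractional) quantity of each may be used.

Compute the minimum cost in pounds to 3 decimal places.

Let x1 = kg of sorghum, x2 = kg of pea protein, x3 = kg of DDGS, x4 = kg of barley, x5 = kg of limestone.
min 0.15x1 + 0.76x2 + 0.2x3 + 0.18x4 + 0.06x5 subject to:
  3.1x1 + 5.9x2 + 8x3 + 3.2x4 + 0.2x5 ≥ 17.3   (phosphorus)
  0.3x1 + 1.5x2 + 0.8x3 + 0.6x4 + 353.9x5 ≥ 687.3   (calcium)
  23x1 + 19x2 + 73x3 + 47x4 ≤ 134   (crude fibre)
  x1, x2, x3, x4, x5 ≥ 0.
The cheapest feasible vertex uses only sorghum, DDGS, limestone; pea protein, barley are not used. Binding constraints: phosphorus, calcium, crude fibre.
Solving gives x1 = 3.844, x3 = 0.6244, x5 = 1.937.
Cost = 0.15·3.844 + 0.2·0.6244 + 0.06·1.937 = 0.81770.

£0.818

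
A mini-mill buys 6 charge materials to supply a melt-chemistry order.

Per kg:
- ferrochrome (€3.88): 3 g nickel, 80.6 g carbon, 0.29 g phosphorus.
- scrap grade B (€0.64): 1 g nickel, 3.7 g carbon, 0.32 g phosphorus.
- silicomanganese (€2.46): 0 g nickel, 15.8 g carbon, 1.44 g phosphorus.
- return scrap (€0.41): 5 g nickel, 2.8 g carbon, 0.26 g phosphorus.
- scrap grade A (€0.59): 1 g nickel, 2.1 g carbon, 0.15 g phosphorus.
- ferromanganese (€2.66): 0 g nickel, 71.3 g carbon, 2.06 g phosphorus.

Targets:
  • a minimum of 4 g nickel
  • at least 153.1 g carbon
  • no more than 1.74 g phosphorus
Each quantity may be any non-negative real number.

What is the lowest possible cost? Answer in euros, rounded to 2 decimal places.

Treat it as an LP. Let x1 = kg of ferrochrome, x2 = kg of scrap grade B, x3 = kg of silicomanganese, x4 = kg of return scrap, x5 = kg of scrap grade A, x6 = kg of ferromanganese.
Minimize 3.88x1 + 0.64x2 + 2.46x3 + 0.41x4 + 0.59x5 + 2.66x6 subject to:
  3x1 + 1x2 + 5x4 + 1x5 ≥ 4   (nickel)
  80.6x1 + 3.7x2 + 15.8x3 + 2.8x4 + 2.1x5 + 71.3x6 ≥ 153.1   (carbon)
  0.29x1 + 0.32x2 + 1.44x3 + 0.26x4 + 0.15x5 + 2.06x6 ≤ 1.74   (phosphorus)
  x1, x2, x3, x4, x5, x6 ≥ 0.
At the optimum only ferrochrome, return scrap, ferromanganese are positive (scrap grade B, silicomanganese, scrap grade A = 0). The nickel, carbon, phosphorus requirements are met with equality.
Optimal quantities: ferrochrome = 1.317 kg, return scrap = 0.009756 kg, ferromanganese = 0.658 kg.
Objective = 3.88·1.317 + 0.41·0.009756 + 2.66·0.658 = 6.8642.

€6.86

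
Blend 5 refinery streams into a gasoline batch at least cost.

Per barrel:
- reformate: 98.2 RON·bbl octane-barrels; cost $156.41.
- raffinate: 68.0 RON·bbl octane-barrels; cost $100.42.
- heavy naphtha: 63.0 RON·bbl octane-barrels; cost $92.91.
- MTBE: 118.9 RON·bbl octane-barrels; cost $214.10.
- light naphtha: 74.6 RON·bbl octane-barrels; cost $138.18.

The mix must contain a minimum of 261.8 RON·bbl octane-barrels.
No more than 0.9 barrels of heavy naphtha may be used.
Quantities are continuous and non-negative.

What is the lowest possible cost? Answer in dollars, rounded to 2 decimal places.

$386.50

Set it up as a linear program. Let x1 = barrels of reformate, x2 = barrels of raffinate, x3 = barrels of heavy naphtha, x4 = barrels of MTBE, x5 = barrels of light naphtha.
Minimise 156.41x1 + 100.42x2 + 92.91x3 + 214.1x4 + 138.18x5 s.t.:
  98.2x1 + 68x2 + 63x3 + 118.9x4 + 74.6x5 ≥ 261.8   (octane-barrels)
  x3 ≤ 0.9
  x1, x2, x3, x4, x5 ≥ 0.
At the optimum only raffinate, heavy naphtha are positive (reformate, MTBE, light naphtha = 0). Binding constraints: octane-barrels and the heavy naphtha cap.
That vertex is x2 = 3.01618, x3 = 0.9.
Hence cost = 100.42·3.01618 + 92.91·0.9 = $386.5038.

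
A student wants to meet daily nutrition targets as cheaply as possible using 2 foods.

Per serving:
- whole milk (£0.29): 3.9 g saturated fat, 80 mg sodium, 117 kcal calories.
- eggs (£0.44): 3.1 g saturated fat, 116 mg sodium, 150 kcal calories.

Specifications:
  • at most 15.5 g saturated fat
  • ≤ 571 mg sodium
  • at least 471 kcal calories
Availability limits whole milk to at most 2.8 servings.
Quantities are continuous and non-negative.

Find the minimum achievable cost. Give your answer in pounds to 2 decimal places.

Set it up as a linear program. Let x1 = servings of whole milk, x2 = servings of eggs.
Minimize 0.29x1 + 0.44x2 subject to:
  3.9x1 + 3.1x2 ≤ 15.5   (saturated fat)
  80x1 + 116x2 ≤ 571   (sodium)
  117x1 + 150x2 ≥ 471   (calories)
  x1 ≤ 2.8
  x1, x2 ≥ 0.
Both inputs are positive at the optimum. Binding constraints: calories and the whole milk cap.
So whole milk = 2.8 servings, eggs = 0.956 servings.
Hence cost = 0.29·2.8 + 0.44·0.956 = £1.2326.

£1.23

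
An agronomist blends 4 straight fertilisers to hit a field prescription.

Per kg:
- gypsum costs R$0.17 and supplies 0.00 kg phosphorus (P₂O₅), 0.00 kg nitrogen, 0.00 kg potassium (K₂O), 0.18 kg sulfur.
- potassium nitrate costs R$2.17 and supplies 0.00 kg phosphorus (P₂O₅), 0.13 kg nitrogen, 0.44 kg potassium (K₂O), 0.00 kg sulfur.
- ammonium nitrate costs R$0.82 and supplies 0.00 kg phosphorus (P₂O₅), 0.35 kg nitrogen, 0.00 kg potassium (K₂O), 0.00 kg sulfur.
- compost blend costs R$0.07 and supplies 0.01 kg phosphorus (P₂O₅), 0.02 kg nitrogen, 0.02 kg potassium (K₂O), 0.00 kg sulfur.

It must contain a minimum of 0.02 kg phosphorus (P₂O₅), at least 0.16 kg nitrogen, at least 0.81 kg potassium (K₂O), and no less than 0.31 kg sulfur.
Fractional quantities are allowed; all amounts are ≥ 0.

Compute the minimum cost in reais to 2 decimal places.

R$3.13

Let x1 = kg of gypsum, x2 = kg of potassium nitrate, x3 = kg of ammonium nitrate, x4 = kg of compost blend.
Minimize 0.17x1 + 2.17x2 + 0.82x3 + 0.07x4 s.t.:
  0.01x4 ≥ 0.02   (phosphorus (P₂O₅))
  0.13x2 + 0.35x3 + 0.02x4 ≥ 0.16   (nitrogen)
  0.44x2 + 0.02x4 ≥ 0.81   (potassium (K₂O))
  0.18x1 ≥ 0.31   (sulfur)
  x1, x2, x3, x4 ≥ 0.
The optimal basis is {gypsum, compost blend}; potassium nitrate, ammonium nitrate drop out. Binding constraints: potassium (K₂O) and sulfur.
That vertex is x1 = 1.722, x4 = 40.5.
Cost = 0.17·1.722 + 0.07·40.5 = 3.1277.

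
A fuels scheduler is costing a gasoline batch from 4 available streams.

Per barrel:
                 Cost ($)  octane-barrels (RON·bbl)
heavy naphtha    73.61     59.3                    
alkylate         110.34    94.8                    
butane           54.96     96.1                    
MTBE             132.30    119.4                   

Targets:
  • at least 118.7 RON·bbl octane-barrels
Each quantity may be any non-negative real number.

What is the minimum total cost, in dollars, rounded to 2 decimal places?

$67.89

Treat it as an LP. Let x1 = barrels of heavy naphtha, x2 = barrels of alkylate, x3 = barrels of butane, x4 = barrels of MTBE.
Minimize 73.61x1 + 110.34x2 + 54.96x3 + 132.3x4 subject to:
  59.3x1 + 94.8x2 + 96.1x3 + 119.4x4 ≥ 118.7   (octane-barrels)
  x1, x2, x3, x4 ≥ 0.
The optimal basis is {butane}; heavy naphtha, alkylate, MTBE drop out. The octane-barrels requirement is met with equality.
Solving gives x3 = 1.2352.
Objective = 54.96·1.2352 = 67.8866.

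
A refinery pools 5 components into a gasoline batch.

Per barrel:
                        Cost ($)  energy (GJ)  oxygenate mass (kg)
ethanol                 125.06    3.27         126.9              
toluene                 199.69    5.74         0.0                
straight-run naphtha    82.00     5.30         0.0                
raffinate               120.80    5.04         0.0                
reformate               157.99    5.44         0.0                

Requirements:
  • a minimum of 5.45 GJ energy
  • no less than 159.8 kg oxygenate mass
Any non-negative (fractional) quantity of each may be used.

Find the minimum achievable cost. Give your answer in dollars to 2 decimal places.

Let x1 = barrels of ethanol, x2 = barrels of toluene, x3 = barrels of straight-run naphtha, x4 = barrels of raffinate, x5 = barrels of reformate.
min 125.06x1 + 199.69x2 + 82x3 + 120.8x4 + 157.99x5 subject to:
  3.27x1 + 5.74x2 + 5.3x3 + 5.04x4 + 5.44x5 ≥ 5.45   (energy)
  126.9x1 ≥ 159.8   (oxygenate mass)
  x1, x2, x3, x4, x5 ≥ 0.
The cheapest feasible vertex uses only ethanol, straight-run naphtha; toluene, raffinate, reformate are not used. The energy and oxygenate mass requirements are met with equality.
So ethanol = 1.25926 barrels, straight-run naphtha = 0.251363 barrels.
Cost = 125.06·1.25926 + 82·0.251363 = 178.0948.

$178.09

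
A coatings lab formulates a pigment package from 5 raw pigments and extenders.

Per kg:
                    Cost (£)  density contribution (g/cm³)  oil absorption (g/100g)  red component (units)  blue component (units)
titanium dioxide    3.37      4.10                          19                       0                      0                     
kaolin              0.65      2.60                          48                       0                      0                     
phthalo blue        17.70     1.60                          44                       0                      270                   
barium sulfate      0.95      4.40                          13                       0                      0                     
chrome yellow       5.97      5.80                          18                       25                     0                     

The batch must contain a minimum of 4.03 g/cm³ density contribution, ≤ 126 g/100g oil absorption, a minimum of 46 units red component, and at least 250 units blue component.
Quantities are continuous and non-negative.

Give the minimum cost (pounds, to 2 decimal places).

Let x1 = kg of titanium dioxide, x2 = kg of kaolin, x3 = kg of phthalo blue, x4 = kg of barium sulfate, x5 = kg of chrome yellow.
Minimize 3.37x1 + 0.65x2 + 17.7x3 + 0.95x4 + 5.97x5 subject to:
  4.1x1 + 2.6x2 + 1.6x3 + 4.4x4 + 5.8x5 ≥ 4.03   (density contribution)
  19x1 + 48x2 + 44x3 + 13x4 + 18x5 ≤ 126   (oil absorption)
  25x5 ≥ 46   (red component)
  270x3 ≥ 250   (blue component)
  x1, x2, x3, x4, x5 ≥ 0.
The optimal basis is {phthalo blue, chrome yellow}; titanium dioxide, kaolin, barium sulfate drop out. The red component and blue component requirements are met with equality.
Solving gives x3 = 0.9259, x5 = 1.84.
Cost = 17.7·0.9259 + 5.97·1.84 = 27.3732.

£27.37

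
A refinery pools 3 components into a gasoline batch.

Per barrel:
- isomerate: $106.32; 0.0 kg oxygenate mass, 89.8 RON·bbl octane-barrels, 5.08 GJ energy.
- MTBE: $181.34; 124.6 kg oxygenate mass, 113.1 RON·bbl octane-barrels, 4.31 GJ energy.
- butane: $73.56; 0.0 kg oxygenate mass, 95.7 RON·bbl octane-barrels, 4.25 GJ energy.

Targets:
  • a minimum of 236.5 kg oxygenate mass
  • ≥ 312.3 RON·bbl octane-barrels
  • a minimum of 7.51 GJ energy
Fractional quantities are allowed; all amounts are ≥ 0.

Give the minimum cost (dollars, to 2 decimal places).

$419.24

Let x1 = barrels of isomerate, x2 = barrels of MTBE, x3 = barrels of butane.
Minimize 106.32x1 + 181.34x2 + 73.56x3 s.t.:
  124.6x2 ≥ 236.5   (oxygenate mass)
  89.8x1 + 113.1x2 + 95.7x3 ≥ 312.3   (octane-barrels)
  5.08x1 + 4.31x2 + 4.25x3 ≥ 7.51   (energy)
  x1, x2, x3 ≥ 0.
The optimal basis is {MTBE, butane}; isomerate drops out. The oxygenate mass and octane-barrels requirements are met with equality.
That vertex is x2 = 1.8981, x3 = 1.0201.
Hence cost = 181.34·1.8981 + 73.56·1.0201 = $419.2400.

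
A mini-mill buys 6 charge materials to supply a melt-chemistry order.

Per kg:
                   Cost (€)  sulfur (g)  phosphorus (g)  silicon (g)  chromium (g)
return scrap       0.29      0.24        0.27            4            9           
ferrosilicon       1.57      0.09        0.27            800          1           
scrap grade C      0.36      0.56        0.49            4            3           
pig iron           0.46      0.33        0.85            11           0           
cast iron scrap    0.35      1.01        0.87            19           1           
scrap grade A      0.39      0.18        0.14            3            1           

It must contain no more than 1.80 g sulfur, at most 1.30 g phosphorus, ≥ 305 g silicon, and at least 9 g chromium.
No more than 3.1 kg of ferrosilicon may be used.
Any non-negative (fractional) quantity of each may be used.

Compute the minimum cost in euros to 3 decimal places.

€0.869

Let x1 = kg of return scrap, x2 = kg of ferrosilicon, x3 = kg of scrap grade C, x4 = kg of pig iron, x5 = kg of cast iron scrap, x6 = kg of scrap grade A.
Minimise 0.29x1 + 1.57x2 + 0.36x3 + 0.46x4 + 0.35x5 + 0.39x6 subject to:
  0.24x1 + 0.09x2 + 0.56x3 + 0.33x4 + 1.01x5 + 0.18x6 ≤ 1.8   (sulfur)
  0.27x1 + 0.27x2 + 0.49x3 + 0.85x4 + 0.87x5 + 0.14x6 ≤ 1.3   (phosphorus)
  4x1 + 800x2 + 4x3 + 11x4 + 19x5 + 3x6 ≥ 305   (silicon)
  9x1 + 1x2 + 3x3 + 1x5 + 1x6 ≥ 9   (chromium)
  x2 ≤ 3.1
  x1, x2, x3, x4, x5, x6 ≥ 0.
The optimal basis is {return scrap, ferrosilicon}; scrap grade C, pig iron, cast iron scrap, scrap grade A drop out. The silicon and chromium requirements are met with equality.
So return scrap = 0.9582 kg, ferrosilicon = 0.3765 kg.
Hence cost = 0.29·0.9582 + 1.57·0.3765 = €0.86898.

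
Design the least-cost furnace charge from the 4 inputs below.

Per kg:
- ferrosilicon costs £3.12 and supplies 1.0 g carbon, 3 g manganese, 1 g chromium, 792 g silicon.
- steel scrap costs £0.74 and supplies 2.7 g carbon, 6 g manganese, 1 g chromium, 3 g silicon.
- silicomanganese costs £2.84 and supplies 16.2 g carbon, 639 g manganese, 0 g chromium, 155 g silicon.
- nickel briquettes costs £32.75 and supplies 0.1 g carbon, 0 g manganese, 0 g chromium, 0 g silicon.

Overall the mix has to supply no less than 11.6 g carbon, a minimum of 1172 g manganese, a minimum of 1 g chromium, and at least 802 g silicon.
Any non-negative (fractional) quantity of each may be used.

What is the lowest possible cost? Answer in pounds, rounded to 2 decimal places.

This is a linear program. Let x1 = kg of ferrosilicon, x2 = kg of steel scrap, x3 = kg of silicomanganese, x4 = kg of nickel briquettes.
Minimise 3.12x1 + 0.74x2 + 2.84x3 + 32.75x4 with:
  1x1 + 2.7x2 + 16.2x3 + 0.1x4 ≥ 11.6   (carbon)
  3x1 + 6x2 + 639x3 ≥ 1172   (manganese)
  1x1 + 1x2 ≥ 1   (chromium)
  792x1 + 3x2 + 155x3 ≥ 802   (silicon)
  x1, x2, x3, x4 ≥ 0.
The optimal basis is {ferrosilicon, steel scrap, silicomanganese}; nickel briquettes drops out. The manganese, chromium, silicon requirements are met with equality.
Optimal quantities: ferrosilicon = 0.6536 kg, steel scrap = 0.3464 kg, silicomanganese = 1.828 kg.
Objective = 3.12·0.6536 + 0.74·0.3464 + 2.84·1.828 = 7.4871.

£7.49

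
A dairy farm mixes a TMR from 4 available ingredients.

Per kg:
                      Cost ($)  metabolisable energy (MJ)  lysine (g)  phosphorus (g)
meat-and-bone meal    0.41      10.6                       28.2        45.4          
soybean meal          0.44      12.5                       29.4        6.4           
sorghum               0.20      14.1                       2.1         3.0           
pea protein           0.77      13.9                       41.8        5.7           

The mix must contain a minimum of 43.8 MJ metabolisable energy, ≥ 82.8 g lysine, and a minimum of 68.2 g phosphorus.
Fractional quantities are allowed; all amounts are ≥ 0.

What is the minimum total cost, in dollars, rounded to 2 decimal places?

$1.36

Set it up as a linear program. Let x1 = kg of meat-and-bone meal, x2 = kg of soybean meal, x3 = kg of sorghum, x4 = kg of pea protein.
min 0.41x1 + 0.44x2 + 0.2x3 + 0.77x4 with:
  10.6x1 + 12.5x2 + 14.1x3 + 13.9x4 ≥ 43.8   (metabolisable energy)
  28.2x1 + 29.4x2 + 2.1x3 + 41.8x4 ≥ 82.8   (lysine)
  45.4x1 + 6.4x2 + 3x3 + 5.7x4 ≥ 68.2   (phosphorus)
  x1, x2, x3, x4 ≥ 0.
The optimal basis is {meat-and-bone meal, soybean meal, sorghum}; pea protein drops out. Binding constraints: metabolisable energy, lysine, phosphorus.
Optimal quantities: meat-and-bone meal = 1.227 kg, soybean meal = 1.583 kg, sorghum = 0.78 kg.
Objective = 0.41·1.227 + 0.44·1.583 + 0.2·0.78 = 1.3556.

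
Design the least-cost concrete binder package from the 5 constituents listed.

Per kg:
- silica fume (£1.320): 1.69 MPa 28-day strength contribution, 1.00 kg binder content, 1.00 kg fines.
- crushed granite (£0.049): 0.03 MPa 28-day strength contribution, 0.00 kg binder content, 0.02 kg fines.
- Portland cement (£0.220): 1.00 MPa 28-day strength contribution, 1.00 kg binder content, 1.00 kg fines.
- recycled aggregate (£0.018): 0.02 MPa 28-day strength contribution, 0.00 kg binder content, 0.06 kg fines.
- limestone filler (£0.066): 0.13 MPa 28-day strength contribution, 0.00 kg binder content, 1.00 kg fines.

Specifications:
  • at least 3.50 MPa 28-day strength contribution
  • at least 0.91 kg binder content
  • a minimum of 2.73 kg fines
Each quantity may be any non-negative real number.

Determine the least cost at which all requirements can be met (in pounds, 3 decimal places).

£0.770

Let x1 = kg of silica fume, x2 = kg of crushed granite, x3 = kg of Portland cement, x4 = kg of recycled aggregate, x5 = kg of limestone filler.
min 1.32x1 + 0.049x2 + 0.22x3 + 0.018x4 + 0.066x5 s.t.:
  1.69x1 + 0.03x2 + 1x3 + 0.02x4 + 0.13x5 ≥ 3.5   (28-day strength contribution)
  1x1 + 1x3 ≥ 0.91   (binder content)
  1x1 + 0.02x2 + 1x3 + 0.06x4 + 1x5 ≥ 2.73   (fines)
  x1, x2, x3, x4, x5 ≥ 0.
The cheapest feasible vertex uses only Portland cement; silica fume, crushed granite, recycled aggregate, limestone filler are not used. The 28-day strength contribution requirement is met with equality.
That vertex is x3 = 3.5.
Hence cost = 0.22·3.5 = £0.77000.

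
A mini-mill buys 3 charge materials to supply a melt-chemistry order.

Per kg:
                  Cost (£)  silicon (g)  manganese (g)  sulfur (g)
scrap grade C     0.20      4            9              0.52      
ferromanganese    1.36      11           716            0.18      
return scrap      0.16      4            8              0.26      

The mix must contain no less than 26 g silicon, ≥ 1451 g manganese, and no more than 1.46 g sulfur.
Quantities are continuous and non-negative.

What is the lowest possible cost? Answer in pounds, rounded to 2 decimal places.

Let x1 = kg of scrap grade C, x2 = kg of ferromanganese, x3 = kg of return scrap.
min 0.2x1 + 1.36x2 + 0.16x3 subject to:
  4x1 + 11x2 + 4x3 ≥ 26   (silicon)
  9x1 + 716x2 + 8x3 ≥ 1451   (manganese)
  0.52x1 + 0.18x2 + 0.26x3 ≤ 1.46   (sulfur)
  x1, x2, x3 ≥ 0.
The minimum-cost mix takes nothing from scrap grade C — only ferromanganese, return scrap. Binding constraints: silicon and manganese.
That vertex is x2 = 2.016, x3 = 0.9564.
Total cost: 1.36·2.016 + 0.16·0.9564 = 2.8948.

£2.89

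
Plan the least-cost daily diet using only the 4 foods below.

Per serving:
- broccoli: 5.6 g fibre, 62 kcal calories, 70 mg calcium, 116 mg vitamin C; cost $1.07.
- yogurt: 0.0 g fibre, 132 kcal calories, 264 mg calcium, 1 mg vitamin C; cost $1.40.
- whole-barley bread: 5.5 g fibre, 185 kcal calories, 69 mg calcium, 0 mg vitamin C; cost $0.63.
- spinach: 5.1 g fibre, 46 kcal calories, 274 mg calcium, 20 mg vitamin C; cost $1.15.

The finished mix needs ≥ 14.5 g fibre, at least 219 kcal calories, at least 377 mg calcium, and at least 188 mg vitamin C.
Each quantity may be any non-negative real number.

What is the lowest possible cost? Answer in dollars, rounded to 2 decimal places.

$2.88

Let x1 = servings of broccoli, x2 = servings of yogurt, x3 = servings of whole-barley bread, x4 = servings of spinach.
Minimize 1.07x1 + 1.4x2 + 0.63x3 + 1.15x4 with:
  5.6x1 + 5.5x3 + 5.1x4 ≥ 14.5   (fibre)
  62x1 + 132x2 + 185x3 + 46x4 ≥ 219   (calories)
  70x1 + 264x2 + 69x3 + 274x4 ≥ 377   (calcium)
  116x1 + 1x2 + 20x4 ≥ 188   (vitamin C)
  x1, x2, x3, x4 ≥ 0.
The minimum-cost mix takes nothing from yogurt — only broccoli, whole-barley bread, spinach. Binding constraints: calories, calcium, vitamin C.
Solving gives x1 = 1.469, x3 = 0.4723, x4 = 0.8818.
Total cost: 1.07·1.469 + 0.63·0.4723 + 1.15·0.8818 = 2.8834.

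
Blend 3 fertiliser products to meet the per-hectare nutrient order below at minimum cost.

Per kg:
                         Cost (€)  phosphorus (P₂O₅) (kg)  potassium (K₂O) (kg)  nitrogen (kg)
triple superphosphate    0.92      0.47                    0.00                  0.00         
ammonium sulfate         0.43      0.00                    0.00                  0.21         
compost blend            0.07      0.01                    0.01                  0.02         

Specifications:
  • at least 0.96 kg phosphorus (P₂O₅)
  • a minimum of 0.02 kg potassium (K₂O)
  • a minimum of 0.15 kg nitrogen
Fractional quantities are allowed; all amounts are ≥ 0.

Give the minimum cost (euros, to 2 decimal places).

Treat it as an LP. Let x1 = kg of triple superphosphate, x2 = kg of ammonium sulfate, x3 = kg of compost blend.
Minimize 0.92x1 + 0.43x2 + 0.07x3 s.t.:
  0.47x1 + 0.01x3 ≥ 0.96   (phosphorus (P₂O₅))
  0.01x3 ≥ 0.02   (potassium (K₂O))
  0.21x2 + 0.02x3 ≥ 0.15   (nitrogen)
  x1, x2, x3 ≥ 0.
All 3 inputs are positive at the optimum. There the phosphorus (P₂O₅), potassium (K₂O), nitrogen constraints are tight.
Optimal quantities: triple superphosphate = 2 kg, ammonium sulfate = 0.5238 kg, compost blend = 2 kg.
Objective = 0.92·2 + 0.43·0.5238 + 0.07·2 = 2.2052.

€2.21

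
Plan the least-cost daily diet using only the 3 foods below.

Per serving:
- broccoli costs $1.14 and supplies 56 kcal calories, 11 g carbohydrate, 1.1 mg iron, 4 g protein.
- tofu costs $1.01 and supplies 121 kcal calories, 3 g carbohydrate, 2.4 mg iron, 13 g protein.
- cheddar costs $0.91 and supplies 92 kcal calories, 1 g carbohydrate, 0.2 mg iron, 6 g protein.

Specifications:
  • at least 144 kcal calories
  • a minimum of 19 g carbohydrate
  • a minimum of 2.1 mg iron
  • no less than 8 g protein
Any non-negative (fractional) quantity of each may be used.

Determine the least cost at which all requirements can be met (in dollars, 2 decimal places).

$2.28

Set it up as a linear program. Let x1 = servings of broccoli, x2 = servings of tofu, x3 = servings of cheddar.
Minimize 1.14x1 + 1.01x2 + 0.91x3 subject to:
  56x1 + 121x2 + 92x3 ≥ 144   (calories)
  11x1 + 3x2 + 1x3 ≥ 19   (carbohydrate)
  1.1x1 + 2.4x2 + 0.2x3 ≥ 2.1   (iron)
  4x1 + 13x2 + 6x3 ≥ 8   (protein)
  x1, x2, x3 ≥ 0.
At the optimum only broccoli, tofu are positive (cheddar = 0). Binding constraints: calories and carbohydrate.
So broccoli = 1.605 servings, tofu = 0.4471 servings.
Cost = 1.14·1.605 + 1.01·0.4471 = 2.2813.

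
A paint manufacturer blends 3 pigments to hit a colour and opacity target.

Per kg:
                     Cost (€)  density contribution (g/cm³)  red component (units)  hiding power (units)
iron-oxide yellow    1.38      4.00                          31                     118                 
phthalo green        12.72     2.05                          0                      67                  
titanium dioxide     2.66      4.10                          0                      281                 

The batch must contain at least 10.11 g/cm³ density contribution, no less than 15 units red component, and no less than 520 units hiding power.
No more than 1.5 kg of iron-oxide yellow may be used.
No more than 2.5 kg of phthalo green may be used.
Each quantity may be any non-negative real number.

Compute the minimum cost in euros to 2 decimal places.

€5.21

Let x1 = kg of iron-oxide yellow, x2 = kg of phthalo green, x3 = kg of titanium dioxide.
Minimise 1.38x1 + 12.72x2 + 2.66x3 subject to:
  4x1 + 2.05x2 + 4.1x3 ≥ 10.11   (density contribution)
  31x1 ≥ 15   (red component)
  118x1 + 67x2 + 281x3 ≥ 520   (hiding power)
  x1 ≤ 1.5
  x2 ≤ 2.5
  x1, x2, x3 ≥ 0.
At the optimum only iron-oxide yellow, titanium dioxide are positive (phthalo green = 0). The density contribution and hiding power requirements are met with equality.
That vertex is x1 = 1.107, x3 = 1.386.
Hence cost = 1.38·1.107 + 2.66·1.386 = €5.2144.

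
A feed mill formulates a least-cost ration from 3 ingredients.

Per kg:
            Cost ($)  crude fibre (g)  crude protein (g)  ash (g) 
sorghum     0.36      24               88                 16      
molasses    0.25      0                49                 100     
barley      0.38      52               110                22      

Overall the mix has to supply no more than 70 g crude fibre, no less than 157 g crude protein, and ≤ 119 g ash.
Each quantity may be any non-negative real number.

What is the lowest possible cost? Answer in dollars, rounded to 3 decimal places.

$0.556

Set it up as a linear program. Let x1 = kg of sorghum, x2 = kg of molasses, x3 = kg of barley.
Minimize 0.36x1 + 0.25x2 + 0.38x3 subject to:
  24x1 + 52x3 ≤ 70   (crude fibre)
  88x1 + 49x2 + 110x3 ≥ 157   (crude protein)
  16x1 + 100x2 + 22x3 ≤ 119   (ash)
  x1, x2, x3 ≥ 0.
The minimum-cost mix takes nothing from molasses — only sorghum, barley. The crude fibre and crude protein requirements are met with equality.
So sorghum = 0.2397 kg, barley = 1.236 kg.
Objective = 0.36·0.2397 + 0.38·1.236 = 0.55597.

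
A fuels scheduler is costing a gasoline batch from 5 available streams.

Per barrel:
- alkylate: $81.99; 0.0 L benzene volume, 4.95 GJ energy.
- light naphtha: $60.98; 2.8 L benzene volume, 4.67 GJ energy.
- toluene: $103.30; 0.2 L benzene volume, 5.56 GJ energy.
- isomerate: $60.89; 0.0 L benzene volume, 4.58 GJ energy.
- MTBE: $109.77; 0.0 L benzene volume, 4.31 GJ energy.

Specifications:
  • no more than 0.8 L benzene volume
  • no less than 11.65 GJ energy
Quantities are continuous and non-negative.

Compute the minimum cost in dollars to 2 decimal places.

$154.57

Set it up as a linear program. Let x1 = barrels of alkylate, x2 = barrels of light naphtha, x3 = barrels of toluene, x4 = barrels of isomerate, x5 = barrels of MTBE.
min 81.99x1 + 60.98x2 + 103.3x3 + 60.89x4 + 109.77x5 subject to:
  2.8x2 + 0.2x3 ≤ 0.8   (benzene volume)
  4.95x1 + 4.67x2 + 5.56x3 + 4.58x4 + 4.31x5 ≥ 11.65   (energy)
  x1, x2, x3, x4, x5 ≥ 0.
The minimum-cost mix takes nothing from alkylate, toluene, MTBE — only light naphtha, isomerate. Binding constraints: benzene volume and energy.
Optimal quantities: light naphtha = 0.28571 barrels, isomerate = 2.2523 barrels.
Total cost: 60.98·0.28571 + 60.89·2.2523 = 154.5651.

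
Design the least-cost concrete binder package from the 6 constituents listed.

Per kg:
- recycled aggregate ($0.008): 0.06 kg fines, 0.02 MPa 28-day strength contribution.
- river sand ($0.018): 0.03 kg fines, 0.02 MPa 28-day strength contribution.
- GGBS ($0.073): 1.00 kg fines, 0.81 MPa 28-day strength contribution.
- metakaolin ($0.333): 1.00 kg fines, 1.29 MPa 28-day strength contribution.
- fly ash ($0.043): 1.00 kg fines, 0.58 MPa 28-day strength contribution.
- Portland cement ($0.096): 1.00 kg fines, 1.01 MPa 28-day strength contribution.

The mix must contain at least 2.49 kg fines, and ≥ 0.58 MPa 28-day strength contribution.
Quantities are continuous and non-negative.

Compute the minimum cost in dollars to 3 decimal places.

Treat it as an LP. Let x1 = kg of recycled aggregate, x2 = kg of river sand, x3 = kg of GGBS, x4 = kg of metakaolin, x5 = kg of fly ash, x6 = kg of Portland cement.
Minimise 0.008x1 + 0.018x2 + 0.073x3 + 0.333x4 + 0.043x5 + 0.096x6 with:
  0.06x1 + 0.03x2 + 1x3 + 1x4 + 1x5 + 1x6 ≥ 2.49   (fines)
  0.02x1 + 0.02x2 + 0.81x3 + 1.29x4 + 0.58x5 + 1.01x6 ≥ 0.58   (28-day strength contribution)
  x1, x2, x3, x4, x5, x6 ≥ 0.
The minimum-cost mix takes nothing from recycled aggregate, river sand, GGBS, metakaolin, Portland cement — only fly ash. There the fines constraint is tight.
Optimal quantities: fly ash = 2.49 kg.
Hence cost = 0.043·2.49 = $0.10707.

$0.107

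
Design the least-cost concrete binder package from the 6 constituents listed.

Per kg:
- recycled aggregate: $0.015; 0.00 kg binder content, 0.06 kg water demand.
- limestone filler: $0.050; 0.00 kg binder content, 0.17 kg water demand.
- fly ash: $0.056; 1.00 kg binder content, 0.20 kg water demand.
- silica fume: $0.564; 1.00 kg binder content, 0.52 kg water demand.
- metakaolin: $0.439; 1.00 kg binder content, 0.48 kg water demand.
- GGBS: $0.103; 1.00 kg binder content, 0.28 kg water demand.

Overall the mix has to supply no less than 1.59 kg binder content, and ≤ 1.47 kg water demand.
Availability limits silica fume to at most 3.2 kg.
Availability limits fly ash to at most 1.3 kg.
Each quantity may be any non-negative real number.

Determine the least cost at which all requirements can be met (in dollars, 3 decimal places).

$0.103

This is a linear program. Let x1 = kg of recycled aggregate, x2 = kg of limestone filler, x3 = kg of fly ash, x4 = kg of silica fume, x5 = kg of metakaolin, x6 = kg of GGBS.
min 0.015x1 + 0.05x2 + 0.056x3 + 0.564x4 + 0.439x5 + 0.103x6 s.t.:
  1x3 + 1x4 + 1x5 + 1x6 ≥ 1.59   (binder content)
  0.06x1 + 0.17x2 + 0.2x3 + 0.52x4 + 0.48x5 + 0.28x6 ≤ 1.47   (water demand)
  x4 ≤ 3.2
  x3 ≤ 1.3
  x1, x2, x3, x4, x5, x6 ≥ 0.
The optimal basis is {fly ash, GGBS}; recycled aggregate, limestone filler, silica fume, metakaolin drop out. There the binder content and the fly ash cap constraints are tight.
Optimal quantities: fly ash = 1.3 kg, GGBS = 0.29 kg.
Objective = 0.056·1.3 + 0.103·0.29 = 0.10267.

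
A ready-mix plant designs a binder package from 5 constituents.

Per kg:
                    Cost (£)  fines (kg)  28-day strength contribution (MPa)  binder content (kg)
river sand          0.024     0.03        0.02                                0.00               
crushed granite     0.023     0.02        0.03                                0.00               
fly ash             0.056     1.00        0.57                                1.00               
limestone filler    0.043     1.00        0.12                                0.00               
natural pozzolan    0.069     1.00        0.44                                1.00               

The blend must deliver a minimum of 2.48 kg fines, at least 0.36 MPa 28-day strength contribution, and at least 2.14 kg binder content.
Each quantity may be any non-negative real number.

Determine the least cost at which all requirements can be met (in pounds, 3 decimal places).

£0.134

Let x1 = kg of river sand, x2 = kg of crushed granite, x3 = kg of fly ash, x4 = kg of limestone filler, x5 = kg of natural pozzolan.
min 0.024x1 + 0.023x2 + 0.056x3 + 0.043x4 + 0.069x5 subject to:
  0.03x1 + 0.02x2 + 1x3 + 1x4 + 1x5 ≥ 2.48   (fines)
  0.02x1 + 0.03x2 + 0.57x3 + 0.12x4 + 0.44x5 ≥ 0.36   (28-day strength contribution)
  1x3 + 1x5 ≥ 2.14   (binder content)
  x1, x2, x3, x4, x5 ≥ 0.
At the optimum only fly ash, limestone filler are positive (river sand, crushed granite, natural pozzolan = 0). There the fines and binder content constraints are tight.
So fly ash = 2.14 kg, limestone filler = 0.34 kg.
Hence cost = 0.056·2.14 + 0.043·0.34 = £0.13446.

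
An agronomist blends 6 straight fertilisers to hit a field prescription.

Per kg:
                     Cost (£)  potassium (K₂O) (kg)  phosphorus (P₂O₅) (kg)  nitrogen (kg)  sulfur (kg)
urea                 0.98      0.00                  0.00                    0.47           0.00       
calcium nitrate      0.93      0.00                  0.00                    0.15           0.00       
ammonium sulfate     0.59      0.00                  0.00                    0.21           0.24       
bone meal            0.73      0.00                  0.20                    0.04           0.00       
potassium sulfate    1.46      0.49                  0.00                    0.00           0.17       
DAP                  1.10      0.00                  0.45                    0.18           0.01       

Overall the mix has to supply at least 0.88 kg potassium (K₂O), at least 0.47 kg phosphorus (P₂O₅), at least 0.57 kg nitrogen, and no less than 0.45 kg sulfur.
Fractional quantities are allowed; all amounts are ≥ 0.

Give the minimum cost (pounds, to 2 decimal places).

Let x1 = kg of urea, x2 = kg of calcium nitrate, x3 = kg of ammonium sulfate, x4 = kg of bone meal, x5 = kg of potassium sulfate, x6 = kg of DAP.
Minimize 0.98x1 + 0.93x2 + 0.59x3 + 0.73x4 + 1.46x5 + 1.1x6 subject to:
  0.49x5 ≥ 0.88   (potassium (K₂O))
  0.2x4 + 0.45x6 ≥ 0.47   (phosphorus (P₂O₅))
  0.47x1 + 0.15x2 + 0.21x3 + 0.04x4 + 0.18x6 ≥ 0.57   (nitrogen)
  0.24x3 + 0.17x5 + 0.01x6 ≥ 0.45   (sulfur)
  x1, x2, x3, x4, x5, x6 ≥ 0.
The optimal basis is {urea, ammonium sulfate, potassium sulfate, DAP}; calcium nitrate, bone meal drop out. There the potassium (K₂O), phosphorus (P₂O₅), nitrogen, sulfur constraints are tight.
Optimal quantities: urea = 0.5628 kg, ammonium sulfate = 0.5594 kg, potassium sulfate = 1.796 kg, DAP = 1.044 kg.
Hence cost = 0.98·0.5628 + 0.59·0.5594 + 1.46·1.796 + 1.1·1.044 = £4.6522.

£4.65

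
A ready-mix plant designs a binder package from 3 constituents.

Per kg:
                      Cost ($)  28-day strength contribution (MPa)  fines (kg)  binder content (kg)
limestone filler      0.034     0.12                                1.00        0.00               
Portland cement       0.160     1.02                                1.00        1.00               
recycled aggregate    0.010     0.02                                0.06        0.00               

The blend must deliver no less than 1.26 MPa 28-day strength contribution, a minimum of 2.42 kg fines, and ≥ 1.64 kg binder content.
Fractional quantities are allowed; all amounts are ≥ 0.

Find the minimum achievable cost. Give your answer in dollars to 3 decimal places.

Treat it as an LP. Let x1 = kg of limestone filler, x2 = kg of Portland cement, x3 = kg of recycled aggregate.
min 0.034x1 + 0.16x2 + 0.01x3 subject to:
  0.12x1 + 1.02x2 + 0.02x3 ≥ 1.26   (28-day strength contribution)
  1x1 + 1x2 + 0.06x3 ≥ 2.42   (fines)
  1x2 ≥ 1.64   (binder content)
  x1, x2, x3 ≥ 0.
The optimal basis is {limestone filler, Portland cement}; recycled aggregate drops out. Binding constraints: fines and binder content.
So limestone filler = 0.78 kg, Portland cement = 1.64 kg.
Objective = 0.034·0.78 + 0.16·1.64 = 0.28892.

$0.289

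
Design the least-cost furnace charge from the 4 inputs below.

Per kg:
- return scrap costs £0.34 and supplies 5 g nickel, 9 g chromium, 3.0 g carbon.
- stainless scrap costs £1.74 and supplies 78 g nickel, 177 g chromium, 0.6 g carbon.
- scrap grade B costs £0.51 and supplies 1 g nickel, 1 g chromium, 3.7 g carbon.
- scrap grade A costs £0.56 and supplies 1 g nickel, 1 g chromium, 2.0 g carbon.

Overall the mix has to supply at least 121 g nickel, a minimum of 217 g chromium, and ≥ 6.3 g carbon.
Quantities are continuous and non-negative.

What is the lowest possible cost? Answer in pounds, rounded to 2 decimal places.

Let x1 = kg of return scrap, x2 = kg of stainless scrap, x3 = kg of scrap grade B, x4 = kg of scrap grade A.
Minimise 0.34x1 + 1.74x2 + 0.51x3 + 0.56x4 with:
  5x1 + 78x2 + 1x3 + 1x4 ≥ 121   (nickel)
  9x1 + 177x2 + 1x3 + 1x4 ≥ 217   (chromium)
  3x1 + 0.6x2 + 3.7x3 + 2x4 ≥ 6.3   (carbon)
  x1, x2, x3, x4 ≥ 0.
The optimal basis is {return scrap, stainless scrap}; scrap grade B, scrap grade A drop out. There the nickel and carbon constraints are tight.
So return scrap = 1.813 kg, stainless scrap = 1.435 kg.
Cost = 0.34·1.813 + 1.74·1.435 = 3.1133.

£3.11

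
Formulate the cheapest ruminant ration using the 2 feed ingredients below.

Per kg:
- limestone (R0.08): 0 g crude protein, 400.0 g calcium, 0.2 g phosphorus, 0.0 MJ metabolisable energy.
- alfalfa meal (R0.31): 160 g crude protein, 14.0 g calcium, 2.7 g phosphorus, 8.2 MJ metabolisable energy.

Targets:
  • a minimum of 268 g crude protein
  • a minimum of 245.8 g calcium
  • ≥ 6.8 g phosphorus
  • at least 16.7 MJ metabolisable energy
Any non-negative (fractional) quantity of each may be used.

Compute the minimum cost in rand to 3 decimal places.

R0.811

Let x1 = kg of limestone, x2 = kg of alfalfa meal.
Minimise 0.08x1 + 0.31x2 subject to:
  160x2 ≥ 268   (crude protein)
  400x1 + 14x2 ≥ 245.8   (calcium)
  0.2x1 + 2.7x2 ≥ 6.8   (phosphorus)
  8.2x2 ≥ 16.7   (metabolisable energy)
  x1, x2 ≥ 0.
Both inputs are positive at the optimum. There the calcium and phosphorus constraints are tight.
So limestone = 0.5277 kg, alfalfa meal = 2.479 kg.
Objective = 0.08·0.5277 + 0.31·2.479 = 0.81071.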